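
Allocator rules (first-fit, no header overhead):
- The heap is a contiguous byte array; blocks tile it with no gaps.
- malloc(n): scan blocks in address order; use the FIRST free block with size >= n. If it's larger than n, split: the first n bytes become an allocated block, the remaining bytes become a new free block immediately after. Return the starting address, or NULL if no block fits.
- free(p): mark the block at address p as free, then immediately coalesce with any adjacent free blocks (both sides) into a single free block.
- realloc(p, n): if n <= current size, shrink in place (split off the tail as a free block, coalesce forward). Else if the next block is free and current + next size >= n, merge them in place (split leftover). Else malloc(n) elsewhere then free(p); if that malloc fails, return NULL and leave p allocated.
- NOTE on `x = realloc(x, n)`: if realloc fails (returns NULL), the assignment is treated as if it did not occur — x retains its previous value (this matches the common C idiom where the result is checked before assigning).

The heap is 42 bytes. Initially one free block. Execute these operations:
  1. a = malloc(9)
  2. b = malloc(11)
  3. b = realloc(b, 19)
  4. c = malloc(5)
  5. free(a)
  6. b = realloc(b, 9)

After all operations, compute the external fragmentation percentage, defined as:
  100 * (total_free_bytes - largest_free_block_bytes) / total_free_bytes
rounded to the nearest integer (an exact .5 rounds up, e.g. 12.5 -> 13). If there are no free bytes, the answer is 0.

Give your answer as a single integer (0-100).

Answer: 64

Derivation:
Op 1: a = malloc(9) -> a = 0; heap: [0-8 ALLOC][9-41 FREE]
Op 2: b = malloc(11) -> b = 9; heap: [0-8 ALLOC][9-19 ALLOC][20-41 FREE]
Op 3: b = realloc(b, 19) -> b = 9; heap: [0-8 ALLOC][9-27 ALLOC][28-41 FREE]
Op 4: c = malloc(5) -> c = 28; heap: [0-8 ALLOC][9-27 ALLOC][28-32 ALLOC][33-41 FREE]
Op 5: free(a) -> (freed a); heap: [0-8 FREE][9-27 ALLOC][28-32 ALLOC][33-41 FREE]
Op 6: b = realloc(b, 9) -> b = 9; heap: [0-8 FREE][9-17 ALLOC][18-27 FREE][28-32 ALLOC][33-41 FREE]
Free blocks: [9 10 9] total_free=28 largest=10 -> 100*(28-10)/28 = 1800/28 ≈ 64.286 -> rounds to 64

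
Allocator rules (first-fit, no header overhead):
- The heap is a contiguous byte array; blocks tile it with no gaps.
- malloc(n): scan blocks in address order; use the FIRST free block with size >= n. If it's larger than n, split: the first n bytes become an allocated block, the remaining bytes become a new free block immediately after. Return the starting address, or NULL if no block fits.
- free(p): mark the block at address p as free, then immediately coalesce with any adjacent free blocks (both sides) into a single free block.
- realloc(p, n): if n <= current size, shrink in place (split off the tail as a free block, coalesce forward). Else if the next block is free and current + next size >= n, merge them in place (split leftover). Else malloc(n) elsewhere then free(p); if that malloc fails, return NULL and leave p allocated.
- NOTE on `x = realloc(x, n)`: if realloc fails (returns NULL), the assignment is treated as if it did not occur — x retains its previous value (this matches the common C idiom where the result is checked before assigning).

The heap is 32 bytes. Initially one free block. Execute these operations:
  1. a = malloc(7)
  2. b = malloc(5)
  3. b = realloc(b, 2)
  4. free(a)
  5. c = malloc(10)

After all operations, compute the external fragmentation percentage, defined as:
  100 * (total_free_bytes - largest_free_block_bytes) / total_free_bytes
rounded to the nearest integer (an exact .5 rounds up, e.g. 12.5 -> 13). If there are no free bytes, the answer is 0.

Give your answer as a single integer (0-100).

Answer: 35

Derivation:
Op 1: a = malloc(7) -> a = 0; heap: [0-6 ALLOC][7-31 FREE]
Op 2: b = malloc(5) -> b = 7; heap: [0-6 ALLOC][7-11 ALLOC][12-31 FREE]
Op 3: b = realloc(b, 2) -> b = 7; heap: [0-6 ALLOC][7-8 ALLOC][9-31 FREE]
Op 4: free(a) -> (freed a); heap: [0-6 FREE][7-8 ALLOC][9-31 FREE]
Op 5: c = malloc(10) -> c = 9; heap: [0-6 FREE][7-8 ALLOC][9-18 ALLOC][19-31 FREE]
Free blocks: [7 13] total_free=20 largest=13 -> 100*(20-13)/20 = 700/20 = 35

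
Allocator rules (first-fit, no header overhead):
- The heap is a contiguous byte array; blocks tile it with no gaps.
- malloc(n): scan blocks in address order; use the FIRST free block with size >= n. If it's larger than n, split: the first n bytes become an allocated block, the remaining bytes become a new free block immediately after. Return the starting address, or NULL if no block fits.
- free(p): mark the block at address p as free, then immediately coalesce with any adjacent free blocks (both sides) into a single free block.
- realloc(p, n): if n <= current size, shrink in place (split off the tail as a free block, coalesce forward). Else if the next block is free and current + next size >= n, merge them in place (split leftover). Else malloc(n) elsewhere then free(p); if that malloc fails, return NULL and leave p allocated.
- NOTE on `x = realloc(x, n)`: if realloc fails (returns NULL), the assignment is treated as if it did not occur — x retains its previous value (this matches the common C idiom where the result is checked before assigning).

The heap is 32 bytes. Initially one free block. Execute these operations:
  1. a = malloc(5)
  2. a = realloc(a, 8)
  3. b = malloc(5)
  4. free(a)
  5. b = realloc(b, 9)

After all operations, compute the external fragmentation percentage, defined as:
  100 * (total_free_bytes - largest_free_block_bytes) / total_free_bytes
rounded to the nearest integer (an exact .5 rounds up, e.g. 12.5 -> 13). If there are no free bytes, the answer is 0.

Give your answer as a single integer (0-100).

Answer: 35

Derivation:
Op 1: a = malloc(5) -> a = 0; heap: [0-4 ALLOC][5-31 FREE]
Op 2: a = realloc(a, 8) -> a = 0; heap: [0-7 ALLOC][8-31 FREE]
Op 3: b = malloc(5) -> b = 8; heap: [0-7 ALLOC][8-12 ALLOC][13-31 FREE]
Op 4: free(a) -> (freed a); heap: [0-7 FREE][8-12 ALLOC][13-31 FREE]
Op 5: b = realloc(b, 9) -> b = 8; heap: [0-7 FREE][8-16 ALLOC][17-31 FREE]
Free blocks: [8 15] total_free=23 largest=15 -> 100*(23-15)/23 = 800/23 ≈ 34.783 -> rounds to 35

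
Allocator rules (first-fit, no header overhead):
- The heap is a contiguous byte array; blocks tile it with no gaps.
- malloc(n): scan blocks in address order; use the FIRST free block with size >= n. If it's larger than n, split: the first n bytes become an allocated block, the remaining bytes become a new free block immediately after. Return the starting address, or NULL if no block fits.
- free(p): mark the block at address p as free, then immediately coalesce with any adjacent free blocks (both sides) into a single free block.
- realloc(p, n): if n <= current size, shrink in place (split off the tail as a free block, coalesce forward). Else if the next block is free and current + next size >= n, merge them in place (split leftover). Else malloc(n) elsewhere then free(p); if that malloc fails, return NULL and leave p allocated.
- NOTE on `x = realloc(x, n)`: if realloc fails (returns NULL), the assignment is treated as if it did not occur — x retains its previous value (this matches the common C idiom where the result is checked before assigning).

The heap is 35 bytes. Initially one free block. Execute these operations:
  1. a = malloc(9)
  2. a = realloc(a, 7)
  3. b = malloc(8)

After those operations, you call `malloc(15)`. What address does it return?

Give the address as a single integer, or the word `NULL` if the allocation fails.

Answer: 15

Derivation:
Op 1: a = malloc(9) -> a = 0; heap: [0-8 ALLOC][9-34 FREE]
Op 2: a = realloc(a, 7) -> a = 0; heap: [0-6 ALLOC][7-34 FREE]
Op 3: b = malloc(8) -> b = 7; heap: [0-6 ALLOC][7-14 ALLOC][15-34 FREE]
malloc(15): first-fit scan over [0-6 ALLOC][7-14 ALLOC][15-34 FREE] -> 15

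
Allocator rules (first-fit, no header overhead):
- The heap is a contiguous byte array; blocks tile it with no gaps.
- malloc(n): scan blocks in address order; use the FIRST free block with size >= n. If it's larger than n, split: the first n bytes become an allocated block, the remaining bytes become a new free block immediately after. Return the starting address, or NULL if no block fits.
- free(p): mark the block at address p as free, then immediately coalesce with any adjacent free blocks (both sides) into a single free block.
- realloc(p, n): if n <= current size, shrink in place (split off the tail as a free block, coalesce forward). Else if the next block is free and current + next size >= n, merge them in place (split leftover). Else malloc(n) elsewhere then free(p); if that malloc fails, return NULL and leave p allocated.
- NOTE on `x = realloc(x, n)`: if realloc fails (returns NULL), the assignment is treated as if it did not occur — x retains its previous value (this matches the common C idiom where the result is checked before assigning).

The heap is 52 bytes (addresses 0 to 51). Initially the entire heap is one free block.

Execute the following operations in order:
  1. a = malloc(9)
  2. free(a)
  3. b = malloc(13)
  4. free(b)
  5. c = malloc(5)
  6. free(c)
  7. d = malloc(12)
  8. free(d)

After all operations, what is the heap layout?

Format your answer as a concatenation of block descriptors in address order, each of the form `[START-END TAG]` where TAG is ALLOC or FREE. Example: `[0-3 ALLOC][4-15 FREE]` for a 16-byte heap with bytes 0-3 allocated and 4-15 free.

Op 1: a = malloc(9) -> a = 0; heap: [0-8 ALLOC][9-51 FREE]
Op 2: free(a) -> (freed a); heap: [0-51 FREE]
Op 3: b = malloc(13) -> b = 0; heap: [0-12 ALLOC][13-51 FREE]
Op 4: free(b) -> (freed b); heap: [0-51 FREE]
Op 5: c = malloc(5) -> c = 0; heap: [0-4 ALLOC][5-51 FREE]
Op 6: free(c) -> (freed c); heap: [0-51 FREE]
Op 7: d = malloc(12) -> d = 0; heap: [0-11 ALLOC][12-51 FREE]
Op 8: free(d) -> (freed d); heap: [0-51 FREE]

Answer: [0-51 FREE]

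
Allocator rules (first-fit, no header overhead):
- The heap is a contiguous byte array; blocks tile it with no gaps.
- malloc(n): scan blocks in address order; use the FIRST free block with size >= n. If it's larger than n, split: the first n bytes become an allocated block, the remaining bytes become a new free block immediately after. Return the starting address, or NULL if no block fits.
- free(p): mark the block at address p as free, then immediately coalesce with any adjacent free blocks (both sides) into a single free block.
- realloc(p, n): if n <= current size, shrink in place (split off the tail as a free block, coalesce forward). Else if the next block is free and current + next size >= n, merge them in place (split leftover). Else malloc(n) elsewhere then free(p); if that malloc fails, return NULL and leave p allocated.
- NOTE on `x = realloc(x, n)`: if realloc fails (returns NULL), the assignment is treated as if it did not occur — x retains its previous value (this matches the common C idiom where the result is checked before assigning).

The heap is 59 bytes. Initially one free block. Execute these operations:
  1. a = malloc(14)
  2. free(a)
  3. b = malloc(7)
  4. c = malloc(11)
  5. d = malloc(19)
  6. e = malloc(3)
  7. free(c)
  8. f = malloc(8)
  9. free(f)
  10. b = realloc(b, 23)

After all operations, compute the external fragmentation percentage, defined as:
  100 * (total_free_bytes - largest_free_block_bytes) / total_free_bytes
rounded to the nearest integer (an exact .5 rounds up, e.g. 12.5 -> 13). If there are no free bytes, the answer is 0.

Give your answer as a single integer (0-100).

Op 1: a = malloc(14) -> a = 0; heap: [0-13 ALLOC][14-58 FREE]
Op 2: free(a) -> (freed a); heap: [0-58 FREE]
Op 3: b = malloc(7) -> b = 0; heap: [0-6 ALLOC][7-58 FREE]
Op 4: c = malloc(11) -> c = 7; heap: [0-6 ALLOC][7-17 ALLOC][18-58 FREE]
Op 5: d = malloc(19) -> d = 18; heap: [0-6 ALLOC][7-17 ALLOC][18-36 ALLOC][37-58 FREE]
Op 6: e = malloc(3) -> e = 37; heap: [0-6 ALLOC][7-17 ALLOC][18-36 ALLOC][37-39 ALLOC][40-58 FREE]
Op 7: free(c) -> (freed c); heap: [0-6 ALLOC][7-17 FREE][18-36 ALLOC][37-39 ALLOC][40-58 FREE]
Op 8: f = malloc(8) -> f = 7; heap: [0-6 ALLOC][7-14 ALLOC][15-17 FREE][18-36 ALLOC][37-39 ALLOC][40-58 FREE]
Op 9: free(f) -> (freed f); heap: [0-6 ALLOC][7-17 FREE][18-36 ALLOC][37-39 ALLOC][40-58 FREE]
Op 10: b = realloc(b, 23) -> NULL (b unchanged); heap: [0-6 ALLOC][7-17 FREE][18-36 ALLOC][37-39 ALLOC][40-58 FREE]
Free blocks: [11 19] total_free=30 largest=19 -> 100*(30-19)/30 = 1100/30 ≈ 36.667 -> rounds to 37

Answer: 37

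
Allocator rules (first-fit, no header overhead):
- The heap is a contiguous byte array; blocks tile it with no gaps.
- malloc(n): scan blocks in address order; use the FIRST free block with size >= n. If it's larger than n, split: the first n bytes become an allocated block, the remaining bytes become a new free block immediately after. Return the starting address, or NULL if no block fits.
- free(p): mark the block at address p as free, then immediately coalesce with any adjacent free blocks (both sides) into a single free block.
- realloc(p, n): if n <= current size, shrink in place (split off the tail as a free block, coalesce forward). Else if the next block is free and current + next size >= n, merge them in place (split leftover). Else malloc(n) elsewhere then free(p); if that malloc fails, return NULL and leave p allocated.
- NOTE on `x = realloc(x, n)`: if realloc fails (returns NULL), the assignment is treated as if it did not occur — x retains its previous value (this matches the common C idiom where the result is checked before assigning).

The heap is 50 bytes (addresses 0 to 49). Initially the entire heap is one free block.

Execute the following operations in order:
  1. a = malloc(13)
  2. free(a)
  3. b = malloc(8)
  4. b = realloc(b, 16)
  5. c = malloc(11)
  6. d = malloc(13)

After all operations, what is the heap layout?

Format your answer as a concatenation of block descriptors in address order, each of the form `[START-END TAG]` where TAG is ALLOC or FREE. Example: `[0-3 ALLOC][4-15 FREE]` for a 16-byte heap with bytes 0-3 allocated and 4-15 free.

Answer: [0-15 ALLOC][16-26 ALLOC][27-39 ALLOC][40-49 FREE]

Derivation:
Op 1: a = malloc(13) -> a = 0; heap: [0-12 ALLOC][13-49 FREE]
Op 2: free(a) -> (freed a); heap: [0-49 FREE]
Op 3: b = malloc(8) -> b = 0; heap: [0-7 ALLOC][8-49 FREE]
Op 4: b = realloc(b, 16) -> b = 0; heap: [0-15 ALLOC][16-49 FREE]
Op 5: c = malloc(11) -> c = 16; heap: [0-15 ALLOC][16-26 ALLOC][27-49 FREE]
Op 6: d = malloc(13) -> d = 27; heap: [0-15 ALLOC][16-26 ALLOC][27-39 ALLOC][40-49 FREE]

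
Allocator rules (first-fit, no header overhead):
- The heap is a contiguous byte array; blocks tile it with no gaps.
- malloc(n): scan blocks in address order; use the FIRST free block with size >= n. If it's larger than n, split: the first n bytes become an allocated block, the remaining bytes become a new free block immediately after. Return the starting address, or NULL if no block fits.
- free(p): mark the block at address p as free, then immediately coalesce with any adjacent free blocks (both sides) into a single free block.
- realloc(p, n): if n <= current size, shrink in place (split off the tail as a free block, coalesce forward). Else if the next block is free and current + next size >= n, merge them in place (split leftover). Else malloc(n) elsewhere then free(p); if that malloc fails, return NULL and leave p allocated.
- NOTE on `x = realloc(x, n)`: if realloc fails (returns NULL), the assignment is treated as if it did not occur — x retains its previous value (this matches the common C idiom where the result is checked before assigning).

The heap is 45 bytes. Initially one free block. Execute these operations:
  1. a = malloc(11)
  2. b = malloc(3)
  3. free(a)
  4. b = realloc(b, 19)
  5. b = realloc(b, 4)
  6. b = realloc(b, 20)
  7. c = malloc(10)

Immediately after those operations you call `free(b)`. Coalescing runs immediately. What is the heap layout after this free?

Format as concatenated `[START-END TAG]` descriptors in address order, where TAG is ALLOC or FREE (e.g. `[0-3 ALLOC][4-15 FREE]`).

Answer: [0-9 ALLOC][10-44 FREE]

Derivation:
Op 1: a = malloc(11) -> a = 0; heap: [0-10 ALLOC][11-44 FREE]
Op 2: b = malloc(3) -> b = 11; heap: [0-10 ALLOC][11-13 ALLOC][14-44 FREE]
Op 3: free(a) -> (freed a); heap: [0-10 FREE][11-13 ALLOC][14-44 FREE]
Op 4: b = realloc(b, 19) -> b = 11; heap: [0-10 FREE][11-29 ALLOC][30-44 FREE]
Op 5: b = realloc(b, 4) -> b = 11; heap: [0-10 FREE][11-14 ALLOC][15-44 FREE]
Op 6: b = realloc(b, 20) -> b = 11; heap: [0-10 FREE][11-30 ALLOC][31-44 FREE]
Op 7: c = malloc(10) -> c = 0; heap: [0-9 ALLOC][10-10 FREE][11-30 ALLOC][31-44 FREE]
free(b): b = 11 -> block [11-30 ALLOC]; mark free, coalesce with adjacent free neighbors -> [0-9 ALLOC][10-44 FREE]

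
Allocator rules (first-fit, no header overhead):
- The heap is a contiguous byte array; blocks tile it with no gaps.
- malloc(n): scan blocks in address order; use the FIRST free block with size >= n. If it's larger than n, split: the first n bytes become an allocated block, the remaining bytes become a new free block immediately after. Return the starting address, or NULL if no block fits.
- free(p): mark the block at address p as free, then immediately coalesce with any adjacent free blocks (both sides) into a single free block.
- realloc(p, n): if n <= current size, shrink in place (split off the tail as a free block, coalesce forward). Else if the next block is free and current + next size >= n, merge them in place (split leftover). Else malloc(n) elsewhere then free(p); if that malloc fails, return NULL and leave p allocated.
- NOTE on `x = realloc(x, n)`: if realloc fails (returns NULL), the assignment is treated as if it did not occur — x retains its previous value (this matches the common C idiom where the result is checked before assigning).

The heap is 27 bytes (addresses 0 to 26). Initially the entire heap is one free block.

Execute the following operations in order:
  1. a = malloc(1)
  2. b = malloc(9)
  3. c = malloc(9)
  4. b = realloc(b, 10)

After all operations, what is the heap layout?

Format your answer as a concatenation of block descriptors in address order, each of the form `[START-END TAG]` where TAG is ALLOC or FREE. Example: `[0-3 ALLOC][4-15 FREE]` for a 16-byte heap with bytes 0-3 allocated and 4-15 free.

Op 1: a = malloc(1) -> a = 0; heap: [0-0 ALLOC][1-26 FREE]
Op 2: b = malloc(9) -> b = 1; heap: [0-0 ALLOC][1-9 ALLOC][10-26 FREE]
Op 3: c = malloc(9) -> c = 10; heap: [0-0 ALLOC][1-9 ALLOC][10-18 ALLOC][19-26 FREE]
Op 4: b = realloc(b, 10) -> NULL (b unchanged); heap: [0-0 ALLOC][1-9 ALLOC][10-18 ALLOC][19-26 FREE]

Answer: [0-0 ALLOC][1-9 ALLOC][10-18 ALLOC][19-26 FREE]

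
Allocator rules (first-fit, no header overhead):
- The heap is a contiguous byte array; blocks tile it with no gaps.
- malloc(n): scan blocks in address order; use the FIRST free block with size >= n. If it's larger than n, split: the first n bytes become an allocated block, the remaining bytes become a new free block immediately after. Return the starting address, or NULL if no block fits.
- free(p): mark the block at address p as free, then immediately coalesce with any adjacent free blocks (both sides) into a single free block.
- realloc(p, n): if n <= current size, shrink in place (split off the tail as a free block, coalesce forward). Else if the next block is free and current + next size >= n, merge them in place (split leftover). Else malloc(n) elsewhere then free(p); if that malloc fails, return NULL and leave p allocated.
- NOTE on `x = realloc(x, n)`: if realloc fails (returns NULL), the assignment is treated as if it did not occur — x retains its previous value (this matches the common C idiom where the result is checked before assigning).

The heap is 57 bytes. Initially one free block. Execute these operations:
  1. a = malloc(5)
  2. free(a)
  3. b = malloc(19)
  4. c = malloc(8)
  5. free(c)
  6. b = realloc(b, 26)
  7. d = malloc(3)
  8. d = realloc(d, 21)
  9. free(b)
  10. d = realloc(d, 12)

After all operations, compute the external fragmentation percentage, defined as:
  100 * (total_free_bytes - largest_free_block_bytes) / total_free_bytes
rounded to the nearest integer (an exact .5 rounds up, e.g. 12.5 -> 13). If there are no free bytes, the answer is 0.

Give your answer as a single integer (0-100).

Answer: 42

Derivation:
Op 1: a = malloc(5) -> a = 0; heap: [0-4 ALLOC][5-56 FREE]
Op 2: free(a) -> (freed a); heap: [0-56 FREE]
Op 3: b = malloc(19) -> b = 0; heap: [0-18 ALLOC][19-56 FREE]
Op 4: c = malloc(8) -> c = 19; heap: [0-18 ALLOC][19-26 ALLOC][27-56 FREE]
Op 5: free(c) -> (freed c); heap: [0-18 ALLOC][19-56 FREE]
Op 6: b = realloc(b, 26) -> b = 0; heap: [0-25 ALLOC][26-56 FREE]
Op 7: d = malloc(3) -> d = 26; heap: [0-25 ALLOC][26-28 ALLOC][29-56 FREE]
Op 8: d = realloc(d, 21) -> d = 26; heap: [0-25 ALLOC][26-46 ALLOC][47-56 FREE]
Op 9: free(b) -> (freed b); heap: [0-25 FREE][26-46 ALLOC][47-56 FREE]
Op 10: d = realloc(d, 12) -> d = 26; heap: [0-25 FREE][26-37 ALLOC][38-56 FREE]
Free blocks: [26 19] total_free=45 largest=26 -> 100*(45-26)/45 = 1900/45 ≈ 42.222 -> rounds to 42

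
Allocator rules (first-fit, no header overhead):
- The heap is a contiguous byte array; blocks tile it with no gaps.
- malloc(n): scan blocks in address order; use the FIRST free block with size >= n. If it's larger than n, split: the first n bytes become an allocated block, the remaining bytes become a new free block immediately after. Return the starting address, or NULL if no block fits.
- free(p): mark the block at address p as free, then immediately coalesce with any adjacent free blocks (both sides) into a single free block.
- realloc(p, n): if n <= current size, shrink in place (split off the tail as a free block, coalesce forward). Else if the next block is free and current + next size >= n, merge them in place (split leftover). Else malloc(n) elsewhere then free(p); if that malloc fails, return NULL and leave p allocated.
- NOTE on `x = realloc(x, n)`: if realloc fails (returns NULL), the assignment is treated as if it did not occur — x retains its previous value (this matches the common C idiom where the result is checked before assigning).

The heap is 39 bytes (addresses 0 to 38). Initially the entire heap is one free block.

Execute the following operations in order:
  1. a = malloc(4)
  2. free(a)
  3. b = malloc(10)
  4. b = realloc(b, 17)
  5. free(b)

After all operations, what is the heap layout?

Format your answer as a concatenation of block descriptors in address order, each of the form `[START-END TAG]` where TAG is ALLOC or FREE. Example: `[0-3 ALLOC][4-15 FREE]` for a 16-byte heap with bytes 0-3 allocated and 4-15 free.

Answer: [0-38 FREE]

Derivation:
Op 1: a = malloc(4) -> a = 0; heap: [0-3 ALLOC][4-38 FREE]
Op 2: free(a) -> (freed a); heap: [0-38 FREE]
Op 3: b = malloc(10) -> b = 0; heap: [0-9 ALLOC][10-38 FREE]
Op 4: b = realloc(b, 17) -> b = 0; heap: [0-16 ALLOC][17-38 FREE]
Op 5: free(b) -> (freed b); heap: [0-38 FREE]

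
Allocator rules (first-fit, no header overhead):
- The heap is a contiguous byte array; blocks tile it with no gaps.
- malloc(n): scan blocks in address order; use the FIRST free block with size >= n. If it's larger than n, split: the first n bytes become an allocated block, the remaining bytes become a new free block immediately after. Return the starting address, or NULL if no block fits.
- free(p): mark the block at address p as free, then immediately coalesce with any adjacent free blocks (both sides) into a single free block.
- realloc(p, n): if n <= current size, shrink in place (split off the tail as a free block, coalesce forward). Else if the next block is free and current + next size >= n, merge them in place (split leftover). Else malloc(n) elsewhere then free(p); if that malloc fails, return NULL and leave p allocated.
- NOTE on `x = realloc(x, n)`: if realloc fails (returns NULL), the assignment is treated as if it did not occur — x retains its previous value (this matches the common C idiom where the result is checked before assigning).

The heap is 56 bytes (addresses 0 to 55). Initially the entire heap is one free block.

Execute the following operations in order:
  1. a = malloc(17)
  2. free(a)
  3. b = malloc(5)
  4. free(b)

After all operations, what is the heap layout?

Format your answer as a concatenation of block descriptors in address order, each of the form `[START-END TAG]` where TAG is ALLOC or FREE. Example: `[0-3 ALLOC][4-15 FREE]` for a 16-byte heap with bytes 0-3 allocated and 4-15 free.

Op 1: a = malloc(17) -> a = 0; heap: [0-16 ALLOC][17-55 FREE]
Op 2: free(a) -> (freed a); heap: [0-55 FREE]
Op 3: b = malloc(5) -> b = 0; heap: [0-4 ALLOC][5-55 FREE]
Op 4: free(b) -> (freed b); heap: [0-55 FREE]

Answer: [0-55 FREE]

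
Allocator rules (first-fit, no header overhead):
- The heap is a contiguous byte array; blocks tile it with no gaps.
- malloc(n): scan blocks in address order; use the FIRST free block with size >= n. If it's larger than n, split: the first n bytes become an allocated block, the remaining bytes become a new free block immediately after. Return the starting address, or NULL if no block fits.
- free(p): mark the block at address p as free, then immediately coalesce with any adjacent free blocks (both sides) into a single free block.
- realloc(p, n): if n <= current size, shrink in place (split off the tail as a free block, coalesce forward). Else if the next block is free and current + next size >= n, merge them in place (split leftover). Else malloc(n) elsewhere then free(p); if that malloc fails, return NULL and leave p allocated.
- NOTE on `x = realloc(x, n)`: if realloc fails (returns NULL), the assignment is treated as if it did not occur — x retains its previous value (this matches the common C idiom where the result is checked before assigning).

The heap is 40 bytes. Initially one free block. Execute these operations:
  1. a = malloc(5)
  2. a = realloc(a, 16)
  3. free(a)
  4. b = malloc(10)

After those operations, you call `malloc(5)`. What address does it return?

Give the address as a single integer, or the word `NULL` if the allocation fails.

Answer: 10

Derivation:
Op 1: a = malloc(5) -> a = 0; heap: [0-4 ALLOC][5-39 FREE]
Op 2: a = realloc(a, 16) -> a = 0; heap: [0-15 ALLOC][16-39 FREE]
Op 3: free(a) -> (freed a); heap: [0-39 FREE]
Op 4: b = malloc(10) -> b = 0; heap: [0-9 ALLOC][10-39 FREE]
malloc(5): first-fit scan over [0-9 ALLOC][10-39 FREE] -> 10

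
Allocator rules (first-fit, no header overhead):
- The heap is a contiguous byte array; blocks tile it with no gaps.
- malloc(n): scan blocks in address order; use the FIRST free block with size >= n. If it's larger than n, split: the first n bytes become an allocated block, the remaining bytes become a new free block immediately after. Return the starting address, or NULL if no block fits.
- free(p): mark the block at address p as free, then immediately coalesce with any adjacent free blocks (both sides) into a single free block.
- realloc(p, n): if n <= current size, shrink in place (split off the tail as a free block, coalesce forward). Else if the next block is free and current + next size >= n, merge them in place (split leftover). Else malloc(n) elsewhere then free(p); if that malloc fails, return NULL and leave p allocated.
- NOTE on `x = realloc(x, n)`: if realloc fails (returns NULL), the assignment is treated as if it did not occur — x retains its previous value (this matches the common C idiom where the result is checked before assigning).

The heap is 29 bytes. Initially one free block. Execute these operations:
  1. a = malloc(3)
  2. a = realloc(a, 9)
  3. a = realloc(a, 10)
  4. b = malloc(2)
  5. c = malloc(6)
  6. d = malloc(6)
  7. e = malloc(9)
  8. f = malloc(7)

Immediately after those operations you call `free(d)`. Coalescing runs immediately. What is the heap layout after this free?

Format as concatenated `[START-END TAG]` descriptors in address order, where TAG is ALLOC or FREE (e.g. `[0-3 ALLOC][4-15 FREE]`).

Op 1: a = malloc(3) -> a = 0; heap: [0-2 ALLOC][3-28 FREE]
Op 2: a = realloc(a, 9) -> a = 0; heap: [0-8 ALLOC][9-28 FREE]
Op 3: a = realloc(a, 10) -> a = 0; heap: [0-9 ALLOC][10-28 FREE]
Op 4: b = malloc(2) -> b = 10; heap: [0-9 ALLOC][10-11 ALLOC][12-28 FREE]
Op 5: c = malloc(6) -> c = 12; heap: [0-9 ALLOC][10-11 ALLOC][12-17 ALLOC][18-28 FREE]
Op 6: d = malloc(6) -> d = 18; heap: [0-9 ALLOC][10-11 ALLOC][12-17 ALLOC][18-23 ALLOC][24-28 FREE]
Op 7: e = malloc(9) -> e = NULL; heap: [0-9 ALLOC][10-11 ALLOC][12-17 ALLOC][18-23 ALLOC][24-28 FREE]
Op 8: f = malloc(7) -> f = NULL; heap: [0-9 ALLOC][10-11 ALLOC][12-17 ALLOC][18-23 ALLOC][24-28 FREE]
free(d): d = 18 -> block [18-23 ALLOC]; mark free, coalesce with adjacent free neighbors -> [0-9 ALLOC][10-11 ALLOC][12-17 ALLOC][18-28 FREE]

Answer: [0-9 ALLOC][10-11 ALLOC][12-17 ALLOC][18-28 FREE]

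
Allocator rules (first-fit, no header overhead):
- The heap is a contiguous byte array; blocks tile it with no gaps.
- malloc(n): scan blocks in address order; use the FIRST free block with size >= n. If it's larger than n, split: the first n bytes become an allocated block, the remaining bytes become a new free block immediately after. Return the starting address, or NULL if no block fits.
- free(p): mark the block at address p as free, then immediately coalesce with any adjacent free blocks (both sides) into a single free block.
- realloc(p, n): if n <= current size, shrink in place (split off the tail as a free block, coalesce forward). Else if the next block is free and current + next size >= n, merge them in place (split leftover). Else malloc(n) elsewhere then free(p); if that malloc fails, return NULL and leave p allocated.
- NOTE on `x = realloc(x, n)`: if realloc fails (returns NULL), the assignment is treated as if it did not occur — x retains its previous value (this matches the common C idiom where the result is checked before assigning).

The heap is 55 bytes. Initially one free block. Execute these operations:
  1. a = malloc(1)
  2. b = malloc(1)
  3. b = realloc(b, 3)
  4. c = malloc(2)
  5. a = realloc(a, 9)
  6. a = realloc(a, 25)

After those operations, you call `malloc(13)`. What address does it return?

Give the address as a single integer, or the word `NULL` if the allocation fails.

Op 1: a = malloc(1) -> a = 0; heap: [0-0 ALLOC][1-54 FREE]
Op 2: b = malloc(1) -> b = 1; heap: [0-0 ALLOC][1-1 ALLOC][2-54 FREE]
Op 3: b = realloc(b, 3) -> b = 1; heap: [0-0 ALLOC][1-3 ALLOC][4-54 FREE]
Op 4: c = malloc(2) -> c = 4; heap: [0-0 ALLOC][1-3 ALLOC][4-5 ALLOC][6-54 FREE]
Op 5: a = realloc(a, 9) -> a = 6; heap: [0-0 FREE][1-3 ALLOC][4-5 ALLOC][6-14 ALLOC][15-54 FREE]
Op 6: a = realloc(a, 25) -> a = 6; heap: [0-0 FREE][1-3 ALLOC][4-5 ALLOC][6-30 ALLOC][31-54 FREE]
malloc(13): first-fit scan over [0-0 FREE][1-3 ALLOC][4-5 ALLOC][6-30 ALLOC][31-54 FREE] -> 31

Answer: 31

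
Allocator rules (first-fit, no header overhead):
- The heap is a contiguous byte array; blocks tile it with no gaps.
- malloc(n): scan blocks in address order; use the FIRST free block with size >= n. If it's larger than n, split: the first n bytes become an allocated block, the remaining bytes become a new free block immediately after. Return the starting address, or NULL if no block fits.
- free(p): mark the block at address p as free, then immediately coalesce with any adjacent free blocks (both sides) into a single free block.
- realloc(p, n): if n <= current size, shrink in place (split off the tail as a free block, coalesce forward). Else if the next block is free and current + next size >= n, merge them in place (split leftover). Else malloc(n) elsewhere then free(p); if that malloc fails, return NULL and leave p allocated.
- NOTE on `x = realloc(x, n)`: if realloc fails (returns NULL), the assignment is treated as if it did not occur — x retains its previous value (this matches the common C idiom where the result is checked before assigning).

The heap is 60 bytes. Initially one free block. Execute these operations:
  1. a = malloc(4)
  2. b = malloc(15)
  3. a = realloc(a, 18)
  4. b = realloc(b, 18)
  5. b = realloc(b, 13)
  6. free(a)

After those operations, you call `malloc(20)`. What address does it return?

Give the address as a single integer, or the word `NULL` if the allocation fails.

Answer: 0

Derivation:
Op 1: a = malloc(4) -> a = 0; heap: [0-3 ALLOC][4-59 FREE]
Op 2: b = malloc(15) -> b = 4; heap: [0-3 ALLOC][4-18 ALLOC][19-59 FREE]
Op 3: a = realloc(a, 18) -> a = 19; heap: [0-3 FREE][4-18 ALLOC][19-36 ALLOC][37-59 FREE]
Op 4: b = realloc(b, 18) -> b = 37; heap: [0-18 FREE][19-36 ALLOC][37-54 ALLOC][55-59 FREE]
Op 5: b = realloc(b, 13) -> b = 37; heap: [0-18 FREE][19-36 ALLOC][37-49 ALLOC][50-59 FREE]
Op 6: free(a) -> (freed a); heap: [0-36 FREE][37-49 ALLOC][50-59 FREE]
malloc(20): first-fit scan over [0-36 FREE][37-49 ALLOC][50-59 FREE] -> 0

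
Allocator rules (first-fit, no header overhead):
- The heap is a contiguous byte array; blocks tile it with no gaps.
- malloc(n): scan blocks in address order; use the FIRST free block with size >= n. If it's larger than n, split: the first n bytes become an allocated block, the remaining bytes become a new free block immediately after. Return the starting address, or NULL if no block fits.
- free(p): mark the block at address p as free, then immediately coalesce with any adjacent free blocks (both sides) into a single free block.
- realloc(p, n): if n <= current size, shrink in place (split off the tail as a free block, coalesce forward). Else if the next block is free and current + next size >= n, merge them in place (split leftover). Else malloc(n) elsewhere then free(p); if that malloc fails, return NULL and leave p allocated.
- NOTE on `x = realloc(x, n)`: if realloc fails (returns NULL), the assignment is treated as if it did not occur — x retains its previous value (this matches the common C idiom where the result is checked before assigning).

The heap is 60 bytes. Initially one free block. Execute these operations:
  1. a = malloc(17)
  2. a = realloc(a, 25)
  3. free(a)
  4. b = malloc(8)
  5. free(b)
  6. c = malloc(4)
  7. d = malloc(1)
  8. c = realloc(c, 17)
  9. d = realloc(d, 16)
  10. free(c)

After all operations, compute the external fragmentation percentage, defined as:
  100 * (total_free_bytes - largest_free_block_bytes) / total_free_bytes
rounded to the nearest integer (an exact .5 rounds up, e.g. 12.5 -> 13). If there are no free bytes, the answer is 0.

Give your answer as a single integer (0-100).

Op 1: a = malloc(17) -> a = 0; heap: [0-16 ALLOC][17-59 FREE]
Op 2: a = realloc(a, 25) -> a = 0; heap: [0-24 ALLOC][25-59 FREE]
Op 3: free(a) -> (freed a); heap: [0-59 FREE]
Op 4: b = malloc(8) -> b = 0; heap: [0-7 ALLOC][8-59 FREE]
Op 5: free(b) -> (freed b); heap: [0-59 FREE]
Op 6: c = malloc(4) -> c = 0; heap: [0-3 ALLOC][4-59 FREE]
Op 7: d = malloc(1) -> d = 4; heap: [0-3 ALLOC][4-4 ALLOC][5-59 FREE]
Op 8: c = realloc(c, 17) -> c = 5; heap: [0-3 FREE][4-4 ALLOC][5-21 ALLOC][22-59 FREE]
Op 9: d = realloc(d, 16) -> d = 22; heap: [0-4 FREE][5-21 ALLOC][22-37 ALLOC][38-59 FREE]
Op 10: free(c) -> (freed c); heap: [0-21 FREE][22-37 ALLOC][38-59 FREE]
Free blocks: [22 22] total_free=44 largest=22 -> 100*(44-22)/44 = 2200/44 = 50

Answer: 50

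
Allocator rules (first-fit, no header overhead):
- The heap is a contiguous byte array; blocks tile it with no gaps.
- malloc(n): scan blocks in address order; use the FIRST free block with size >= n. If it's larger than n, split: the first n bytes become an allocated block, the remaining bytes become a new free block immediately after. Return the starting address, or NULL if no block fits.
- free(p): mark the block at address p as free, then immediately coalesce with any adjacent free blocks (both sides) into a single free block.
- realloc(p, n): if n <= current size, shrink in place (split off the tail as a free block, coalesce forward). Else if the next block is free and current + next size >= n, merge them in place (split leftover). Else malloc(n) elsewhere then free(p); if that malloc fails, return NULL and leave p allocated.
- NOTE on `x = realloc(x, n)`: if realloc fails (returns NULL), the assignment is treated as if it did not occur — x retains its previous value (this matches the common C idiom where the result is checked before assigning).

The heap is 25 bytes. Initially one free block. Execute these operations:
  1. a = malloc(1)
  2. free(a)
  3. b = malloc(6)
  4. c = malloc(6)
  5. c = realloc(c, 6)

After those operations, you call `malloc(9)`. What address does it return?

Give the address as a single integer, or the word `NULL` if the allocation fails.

Op 1: a = malloc(1) -> a = 0; heap: [0-0 ALLOC][1-24 FREE]
Op 2: free(a) -> (freed a); heap: [0-24 FREE]
Op 3: b = malloc(6) -> b = 0; heap: [0-5 ALLOC][6-24 FREE]
Op 4: c = malloc(6) -> c = 6; heap: [0-5 ALLOC][6-11 ALLOC][12-24 FREE]
Op 5: c = realloc(c, 6) -> c = 6; heap: [0-5 ALLOC][6-11 ALLOC][12-24 FREE]
malloc(9): first-fit scan over [0-5 ALLOC][6-11 ALLOC][12-24 FREE] -> 12

Answer: 12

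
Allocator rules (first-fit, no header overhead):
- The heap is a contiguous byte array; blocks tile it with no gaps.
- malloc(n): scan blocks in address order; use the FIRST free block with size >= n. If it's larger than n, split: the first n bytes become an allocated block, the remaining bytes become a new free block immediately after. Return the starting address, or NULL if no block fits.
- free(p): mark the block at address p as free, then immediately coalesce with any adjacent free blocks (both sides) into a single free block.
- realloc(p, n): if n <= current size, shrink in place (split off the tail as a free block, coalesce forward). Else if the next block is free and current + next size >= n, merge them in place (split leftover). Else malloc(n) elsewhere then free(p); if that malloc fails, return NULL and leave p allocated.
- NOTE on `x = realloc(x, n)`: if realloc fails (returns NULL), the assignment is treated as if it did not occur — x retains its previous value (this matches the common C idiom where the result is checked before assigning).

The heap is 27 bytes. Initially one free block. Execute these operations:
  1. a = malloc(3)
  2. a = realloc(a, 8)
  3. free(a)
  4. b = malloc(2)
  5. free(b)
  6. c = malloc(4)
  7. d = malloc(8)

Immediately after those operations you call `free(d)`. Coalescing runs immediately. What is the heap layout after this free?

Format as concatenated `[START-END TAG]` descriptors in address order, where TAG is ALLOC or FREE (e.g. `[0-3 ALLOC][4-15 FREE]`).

Answer: [0-3 ALLOC][4-26 FREE]

Derivation:
Op 1: a = malloc(3) -> a = 0; heap: [0-2 ALLOC][3-26 FREE]
Op 2: a = realloc(a, 8) -> a = 0; heap: [0-7 ALLOC][8-26 FREE]
Op 3: free(a) -> (freed a); heap: [0-26 FREE]
Op 4: b = malloc(2) -> b = 0; heap: [0-1 ALLOC][2-26 FREE]
Op 5: free(b) -> (freed b); heap: [0-26 FREE]
Op 6: c = malloc(4) -> c = 0; heap: [0-3 ALLOC][4-26 FREE]
Op 7: d = malloc(8) -> d = 4; heap: [0-3 ALLOC][4-11 ALLOC][12-26 FREE]
free(d): d = 4 -> block [4-11 ALLOC]; mark free, coalesce with adjacent free neighbors -> [0-3 ALLOC][4-26 FREE]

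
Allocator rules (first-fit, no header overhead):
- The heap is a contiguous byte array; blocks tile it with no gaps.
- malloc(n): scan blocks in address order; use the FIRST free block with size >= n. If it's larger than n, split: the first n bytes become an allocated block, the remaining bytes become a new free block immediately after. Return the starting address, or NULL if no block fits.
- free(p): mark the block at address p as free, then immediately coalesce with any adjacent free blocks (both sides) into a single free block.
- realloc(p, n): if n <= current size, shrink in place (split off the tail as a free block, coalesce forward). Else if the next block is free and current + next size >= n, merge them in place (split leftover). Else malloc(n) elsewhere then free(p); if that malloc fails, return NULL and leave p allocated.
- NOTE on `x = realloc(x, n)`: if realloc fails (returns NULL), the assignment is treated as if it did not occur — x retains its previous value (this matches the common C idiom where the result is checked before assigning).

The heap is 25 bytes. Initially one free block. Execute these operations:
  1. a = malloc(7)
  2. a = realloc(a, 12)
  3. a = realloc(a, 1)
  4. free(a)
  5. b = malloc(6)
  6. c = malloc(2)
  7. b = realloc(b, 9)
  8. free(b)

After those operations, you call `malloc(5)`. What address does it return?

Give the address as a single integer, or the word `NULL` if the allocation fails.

Answer: 0

Derivation:
Op 1: a = malloc(7) -> a = 0; heap: [0-6 ALLOC][7-24 FREE]
Op 2: a = realloc(a, 12) -> a = 0; heap: [0-11 ALLOC][12-24 FREE]
Op 3: a = realloc(a, 1) -> a = 0; heap: [0-0 ALLOC][1-24 FREE]
Op 4: free(a) -> (freed a); heap: [0-24 FREE]
Op 5: b = malloc(6) -> b = 0; heap: [0-5 ALLOC][6-24 FREE]
Op 6: c = malloc(2) -> c = 6; heap: [0-5 ALLOC][6-7 ALLOC][8-24 FREE]
Op 7: b = realloc(b, 9) -> b = 8; heap: [0-5 FREE][6-7 ALLOC][8-16 ALLOC][17-24 FREE]
Op 8: free(b) -> (freed b); heap: [0-5 FREE][6-7 ALLOC][8-24 FREE]
malloc(5): first-fit scan over [0-5 FREE][6-7 ALLOC][8-24 FREE] -> 0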